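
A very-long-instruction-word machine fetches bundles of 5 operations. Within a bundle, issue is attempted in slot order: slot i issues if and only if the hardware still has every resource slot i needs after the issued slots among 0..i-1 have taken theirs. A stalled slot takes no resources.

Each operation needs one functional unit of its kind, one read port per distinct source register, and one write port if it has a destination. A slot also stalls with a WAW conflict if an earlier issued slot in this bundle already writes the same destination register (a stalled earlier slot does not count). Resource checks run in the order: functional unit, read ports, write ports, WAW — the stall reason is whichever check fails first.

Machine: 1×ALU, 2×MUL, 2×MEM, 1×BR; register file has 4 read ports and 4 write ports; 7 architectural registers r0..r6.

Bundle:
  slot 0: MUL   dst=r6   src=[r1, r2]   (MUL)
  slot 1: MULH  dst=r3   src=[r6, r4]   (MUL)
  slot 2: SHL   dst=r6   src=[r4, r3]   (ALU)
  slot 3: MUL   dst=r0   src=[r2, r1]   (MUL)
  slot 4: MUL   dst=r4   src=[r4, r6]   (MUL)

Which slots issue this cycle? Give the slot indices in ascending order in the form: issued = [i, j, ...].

issued = [0, 1]

slot 0 (MUL): ISSUE — free A1,Mu1,Ld2,B1 rp2 wp3
slot 1 (MUL): ISSUE — free A1,Mu0,Ld2,B1 rp0 wp2
slot 2 (ALU): stall RD_PORT — free A1,Mu0,Ld2,B1 rp0 wp2
slot 3 (MUL): stall FU — free A1,Mu0,Ld2,B1 rp0 wp2
slot 4 (MUL): stall FU — free A1,Mu0,Ld2,B1 rp0 wp2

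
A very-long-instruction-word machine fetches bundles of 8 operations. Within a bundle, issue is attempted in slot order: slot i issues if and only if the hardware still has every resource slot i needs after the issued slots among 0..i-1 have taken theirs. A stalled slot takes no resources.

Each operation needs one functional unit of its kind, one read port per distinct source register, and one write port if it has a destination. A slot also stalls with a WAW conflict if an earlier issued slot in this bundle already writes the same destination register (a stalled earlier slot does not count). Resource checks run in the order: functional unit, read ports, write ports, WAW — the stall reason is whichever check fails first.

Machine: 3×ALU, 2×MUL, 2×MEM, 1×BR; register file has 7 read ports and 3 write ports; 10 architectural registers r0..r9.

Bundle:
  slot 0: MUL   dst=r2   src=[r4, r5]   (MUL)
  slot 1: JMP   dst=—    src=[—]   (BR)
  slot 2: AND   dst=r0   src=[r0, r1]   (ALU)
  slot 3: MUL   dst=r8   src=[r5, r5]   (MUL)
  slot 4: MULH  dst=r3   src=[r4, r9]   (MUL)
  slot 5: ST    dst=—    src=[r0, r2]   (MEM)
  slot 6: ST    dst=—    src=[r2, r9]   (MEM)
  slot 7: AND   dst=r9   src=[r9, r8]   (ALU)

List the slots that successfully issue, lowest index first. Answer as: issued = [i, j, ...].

issued = [0, 1, 2, 3, 5]

  0. MUL→r2 ⇒ go  {3A/1Mu/2Ld/1B | 5r 2w}
  1. BR ⇒ go  {3A/1Mu/2Ld/0B | 5r 2w}
  2. ALU→r0 ⇒ go  {2A/1Mu/2Ld/0B | 3r 1w}
  3. MUL→r8 ⇒ go  {2A/0Mu/2Ld/0B | 2r 0w}
  4. MUL→r3 ⇒ no(FU)  {2A/0Mu/2Ld/0B | 2r 0w}
  5. MEM ⇒ go  {2A/0Mu/1Ld/0B | 0r 0w}
  6. MEM ⇒ no(RD_PORT)  {2A/0Mu/1Ld/0B | 0r 0w}
  7. ALU→r9 ⇒ no(RD_PORT)  {2A/0Mu/1Ld/0B | 0r 0w}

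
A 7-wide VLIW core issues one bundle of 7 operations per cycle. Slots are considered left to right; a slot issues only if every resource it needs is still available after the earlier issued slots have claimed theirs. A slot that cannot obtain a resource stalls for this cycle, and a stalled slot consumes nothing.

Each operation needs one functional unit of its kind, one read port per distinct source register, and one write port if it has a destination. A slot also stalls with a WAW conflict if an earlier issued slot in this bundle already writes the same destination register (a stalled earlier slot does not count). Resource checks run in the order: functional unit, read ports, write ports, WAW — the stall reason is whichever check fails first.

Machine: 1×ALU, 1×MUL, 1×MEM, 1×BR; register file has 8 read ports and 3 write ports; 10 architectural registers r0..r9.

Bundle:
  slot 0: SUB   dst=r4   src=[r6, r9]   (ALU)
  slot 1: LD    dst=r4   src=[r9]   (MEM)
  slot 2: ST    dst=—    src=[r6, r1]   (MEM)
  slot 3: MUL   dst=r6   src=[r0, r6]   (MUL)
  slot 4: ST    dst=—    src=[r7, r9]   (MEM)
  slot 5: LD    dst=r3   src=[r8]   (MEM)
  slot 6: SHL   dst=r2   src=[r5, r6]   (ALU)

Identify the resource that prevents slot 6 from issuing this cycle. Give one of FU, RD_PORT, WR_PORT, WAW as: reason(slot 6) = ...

reason(slot 6) = FU

  0. ALU→r4 ⇒ go  {0A/1Mu/1Ld/1B | 6r 2w}
  1. MEM→r4 ⇒ no(WAW)  {0A/1Mu/1Ld/1B | 6r 2w}
  2. MEM ⇒ go  {0A/1Mu/0Ld/1B | 4r 2w}
  3. MUL→r6 ⇒ go  {0A/0Mu/0Ld/1B | 2r 1w}
  4. MEM ⇒ no(FU)  {0A/0Mu/0Ld/1B | 2r 1w}
  5. MEM→r3 ⇒ no(FU)  {0A/0Mu/0Ld/1B | 2r 1w}
  6. ALU→r2 ⇒ no(FU)  {0A/0Mu/0Ld/1B | 2r 1w}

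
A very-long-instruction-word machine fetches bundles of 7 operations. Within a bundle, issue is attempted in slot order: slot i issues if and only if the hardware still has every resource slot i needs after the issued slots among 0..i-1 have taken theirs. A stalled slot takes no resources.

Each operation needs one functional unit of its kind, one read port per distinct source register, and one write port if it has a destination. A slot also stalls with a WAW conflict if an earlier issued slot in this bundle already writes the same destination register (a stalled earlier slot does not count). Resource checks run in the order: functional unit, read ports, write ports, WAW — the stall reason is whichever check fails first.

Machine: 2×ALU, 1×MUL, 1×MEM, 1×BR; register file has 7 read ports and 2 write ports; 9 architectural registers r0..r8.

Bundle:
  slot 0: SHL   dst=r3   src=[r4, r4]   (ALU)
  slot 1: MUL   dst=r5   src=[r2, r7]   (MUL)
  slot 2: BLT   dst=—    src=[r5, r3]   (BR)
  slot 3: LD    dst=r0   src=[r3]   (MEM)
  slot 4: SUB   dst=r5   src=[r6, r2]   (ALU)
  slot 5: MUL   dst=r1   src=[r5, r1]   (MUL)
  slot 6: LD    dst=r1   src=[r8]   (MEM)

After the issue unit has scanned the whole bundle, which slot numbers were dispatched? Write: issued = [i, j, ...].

[0] ALU needs rd=1 wr=1: ok; after: ALU=1 MUL=1 MEM=1 BR=1, R=6, W=1
[1] MUL needs rd=2 wr=1: ok; after: ALU=1 MUL=0 MEM=1 BR=1, R=4, W=0
[2] BR needs rd=2 wr=0: ok; after: ALU=1 MUL=0 MEM=1 BR=0, R=2, W=0
[3] MEM needs rd=1 wr=1: WR_PORT; after: ALU=1 MUL=0 MEM=1 BR=0, R=2, W=0
[4] ALU needs rd=2 wr=1: WR_PORT; after: ALU=1 MUL=0 MEM=1 BR=0, R=2, W=0
[5] MUL needs rd=2 wr=1: FU; after: ALU=1 MUL=0 MEM=1 BR=0, R=2, W=0
[6] MEM needs rd=1 wr=1: WR_PORT; after: ALU=1 MUL=0 MEM=1 BR=0, R=2, W=0

issued = [0, 1, 2]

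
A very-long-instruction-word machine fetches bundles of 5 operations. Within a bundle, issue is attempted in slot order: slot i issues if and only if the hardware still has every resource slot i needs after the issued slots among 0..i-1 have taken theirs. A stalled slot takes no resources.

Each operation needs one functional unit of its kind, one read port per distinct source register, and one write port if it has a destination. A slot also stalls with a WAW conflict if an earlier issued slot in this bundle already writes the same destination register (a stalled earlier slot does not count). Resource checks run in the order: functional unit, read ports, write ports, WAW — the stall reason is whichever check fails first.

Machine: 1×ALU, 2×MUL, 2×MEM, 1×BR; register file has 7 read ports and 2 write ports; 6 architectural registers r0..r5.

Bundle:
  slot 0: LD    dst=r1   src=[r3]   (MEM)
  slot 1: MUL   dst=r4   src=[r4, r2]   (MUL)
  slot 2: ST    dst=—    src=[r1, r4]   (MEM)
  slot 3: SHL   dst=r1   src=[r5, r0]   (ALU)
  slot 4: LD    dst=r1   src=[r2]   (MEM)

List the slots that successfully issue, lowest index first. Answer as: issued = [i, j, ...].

#0 MEM src=r3 dispatched  <A:1 Mu:2 Ld:1 B:1 rd:6 wr:1>
#1 MUL src=r4,r2 dispatched  <A:1 Mu:1 Ld:1 B:1 rd:4 wr:0>
#2 MEM src=r1,r4 dispatched  <A:1 Mu:1 Ld:0 B:1 rd:2 wr:0>
#3 ALU src=r5,r0 held:WR_PORT  <A:1 Mu:1 Ld:0 B:1 rd:2 wr:0>
#4 MEM src=r2 held:FU  <A:1 Mu:1 Ld:0 B:1 rd:2 wr:0>

issued = [0, 1, 2]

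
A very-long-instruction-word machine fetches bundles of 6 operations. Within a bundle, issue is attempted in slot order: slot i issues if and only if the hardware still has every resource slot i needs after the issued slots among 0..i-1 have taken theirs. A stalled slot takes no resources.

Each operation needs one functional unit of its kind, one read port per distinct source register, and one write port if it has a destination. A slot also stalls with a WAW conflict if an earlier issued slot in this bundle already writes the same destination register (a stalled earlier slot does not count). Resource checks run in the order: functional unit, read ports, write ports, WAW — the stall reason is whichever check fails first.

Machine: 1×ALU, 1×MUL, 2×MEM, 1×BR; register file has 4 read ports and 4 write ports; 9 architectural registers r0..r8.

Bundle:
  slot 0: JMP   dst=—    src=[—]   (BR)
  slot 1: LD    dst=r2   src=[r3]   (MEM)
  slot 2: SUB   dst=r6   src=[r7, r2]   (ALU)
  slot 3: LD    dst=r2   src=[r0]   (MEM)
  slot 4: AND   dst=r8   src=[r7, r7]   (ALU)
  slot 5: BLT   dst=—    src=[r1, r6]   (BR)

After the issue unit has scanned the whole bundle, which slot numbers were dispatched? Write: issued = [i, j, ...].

(0) want 1×BR +0rd +0wr — yes → AL1|MU1|ME2|BR0|rd4|wr4
(1) want 1×MEM +1rd +1wr — yes → AL1|MU1|ME1|BR0|rd3|wr3
(2) want 1×ALU +2rd +1wr — yes → AL0|MU1|ME1|BR0|rd1|wr2
(3) want 1×MEM +1rd +1wr — WAW → AL0|MU1|ME1|BR0|rd1|wr2
(4) want 1×ALU +1rd +1wr — FU → AL0|MU1|ME1|BR0|rd1|wr2
(5) want 1×BR +2rd +0wr — FU → AL0|MU1|ME1|BR0|rd1|wr2

issued = [0, 1, 2]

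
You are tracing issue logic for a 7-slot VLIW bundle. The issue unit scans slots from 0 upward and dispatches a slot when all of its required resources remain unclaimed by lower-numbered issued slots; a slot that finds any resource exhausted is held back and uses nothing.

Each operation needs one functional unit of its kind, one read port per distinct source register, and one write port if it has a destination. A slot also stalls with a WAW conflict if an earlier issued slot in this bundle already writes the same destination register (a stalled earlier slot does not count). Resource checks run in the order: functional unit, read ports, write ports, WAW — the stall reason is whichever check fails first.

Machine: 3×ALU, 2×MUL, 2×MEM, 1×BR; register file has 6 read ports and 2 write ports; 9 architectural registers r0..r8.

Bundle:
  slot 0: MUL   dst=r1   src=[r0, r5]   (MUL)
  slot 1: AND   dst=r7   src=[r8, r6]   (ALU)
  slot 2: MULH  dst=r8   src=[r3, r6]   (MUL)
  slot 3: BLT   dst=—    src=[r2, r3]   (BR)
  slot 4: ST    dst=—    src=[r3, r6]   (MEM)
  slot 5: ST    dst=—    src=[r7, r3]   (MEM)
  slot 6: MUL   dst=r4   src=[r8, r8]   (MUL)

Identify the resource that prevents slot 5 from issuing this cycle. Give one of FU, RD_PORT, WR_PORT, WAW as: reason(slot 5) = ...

reason(slot 5) = RD_PORT

(0) want 1×MUL +2rd +1wr — yes → AL3|MU1|ME2|BR1|rd4|wr1
(1) want 1×ALU +2rd +1wr — yes → AL2|MU1|ME2|BR1|rd2|wr0
(2) want 1×MUL +2rd +1wr — WR_PORT → AL2|MU1|ME2|BR1|rd2|wr0
(3) want 1×BR +2rd +0wr — yes → AL2|MU1|ME2|BR0|rd0|wr0
(4) want 1×MEM +2rd +0wr — RD_PORT → AL2|MU1|ME2|BR0|rd0|wr0
(5) want 1×MEM +2rd +0wr — RD_PORT → AL2|MU1|ME2|BR0|rd0|wr0
(6) want 1×MUL +1rd +1wr — RD_PORT → AL2|MU1|ME2|BR0|rd0|wr0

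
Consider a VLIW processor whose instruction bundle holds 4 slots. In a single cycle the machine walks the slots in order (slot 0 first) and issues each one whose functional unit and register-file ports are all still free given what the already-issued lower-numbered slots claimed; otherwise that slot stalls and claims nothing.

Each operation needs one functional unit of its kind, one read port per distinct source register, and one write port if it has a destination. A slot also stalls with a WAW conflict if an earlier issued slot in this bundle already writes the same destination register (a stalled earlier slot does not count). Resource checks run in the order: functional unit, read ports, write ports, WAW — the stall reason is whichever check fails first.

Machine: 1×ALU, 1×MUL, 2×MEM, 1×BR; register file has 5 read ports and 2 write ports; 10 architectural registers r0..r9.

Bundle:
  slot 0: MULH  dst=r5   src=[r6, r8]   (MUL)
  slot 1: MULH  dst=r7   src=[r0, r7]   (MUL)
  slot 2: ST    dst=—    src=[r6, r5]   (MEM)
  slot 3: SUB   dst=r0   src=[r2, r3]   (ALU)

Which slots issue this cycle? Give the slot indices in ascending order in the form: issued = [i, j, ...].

issued = [0, 2]

#0 MUL src=r6,r8 dispatched  <A:1 Mu:0 Ld:2 B:1 rd:3 wr:1>
#1 MUL src=r0,r7 held:FU  <A:1 Mu:0 Ld:2 B:1 rd:3 wr:1>
#2 MEM src=r6,r5 dispatched  <A:1 Mu:0 Ld:1 B:1 rd:1 wr:1>
#3 ALU src=r2,r3 held:RD_PORT  <A:1 Mu:0 Ld:1 B:1 rd:1 wr:1>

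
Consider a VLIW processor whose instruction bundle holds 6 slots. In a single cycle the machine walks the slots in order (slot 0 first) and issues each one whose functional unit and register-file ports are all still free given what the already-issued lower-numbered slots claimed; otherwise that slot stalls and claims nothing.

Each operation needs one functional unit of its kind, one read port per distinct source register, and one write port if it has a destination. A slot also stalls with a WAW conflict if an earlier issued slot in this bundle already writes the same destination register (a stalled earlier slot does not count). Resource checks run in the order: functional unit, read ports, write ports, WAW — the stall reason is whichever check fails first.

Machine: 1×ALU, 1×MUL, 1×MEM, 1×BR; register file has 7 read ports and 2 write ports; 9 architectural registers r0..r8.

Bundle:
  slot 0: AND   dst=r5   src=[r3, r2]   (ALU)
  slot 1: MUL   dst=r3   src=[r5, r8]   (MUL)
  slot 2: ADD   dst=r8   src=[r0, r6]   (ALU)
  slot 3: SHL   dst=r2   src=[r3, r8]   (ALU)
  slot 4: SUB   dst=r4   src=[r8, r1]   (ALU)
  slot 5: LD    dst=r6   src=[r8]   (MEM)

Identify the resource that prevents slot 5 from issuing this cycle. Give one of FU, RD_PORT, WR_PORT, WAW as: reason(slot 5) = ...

  0. ALU→r5 ⇒ go  {0A/1Mu/1Ld/1B | 5r 1w}
  1. MUL→r3 ⇒ go  {0A/0Mu/1Ld/1B | 3r 0w}
  2. ALU→r8 ⇒ no(FU)  {0A/0Mu/1Ld/1B | 3r 0w}
  3. ALU→r2 ⇒ no(FU)  {0A/0Mu/1Ld/1B | 3r 0w}
  4. ALU→r4 ⇒ no(FU)  {0A/0Mu/1Ld/1B | 3r 0w}
  5. MEM→r6 ⇒ no(WR_PORT)  {0A/0Mu/1Ld/1B | 3r 0w}

reason(slot 5) = WR_PORT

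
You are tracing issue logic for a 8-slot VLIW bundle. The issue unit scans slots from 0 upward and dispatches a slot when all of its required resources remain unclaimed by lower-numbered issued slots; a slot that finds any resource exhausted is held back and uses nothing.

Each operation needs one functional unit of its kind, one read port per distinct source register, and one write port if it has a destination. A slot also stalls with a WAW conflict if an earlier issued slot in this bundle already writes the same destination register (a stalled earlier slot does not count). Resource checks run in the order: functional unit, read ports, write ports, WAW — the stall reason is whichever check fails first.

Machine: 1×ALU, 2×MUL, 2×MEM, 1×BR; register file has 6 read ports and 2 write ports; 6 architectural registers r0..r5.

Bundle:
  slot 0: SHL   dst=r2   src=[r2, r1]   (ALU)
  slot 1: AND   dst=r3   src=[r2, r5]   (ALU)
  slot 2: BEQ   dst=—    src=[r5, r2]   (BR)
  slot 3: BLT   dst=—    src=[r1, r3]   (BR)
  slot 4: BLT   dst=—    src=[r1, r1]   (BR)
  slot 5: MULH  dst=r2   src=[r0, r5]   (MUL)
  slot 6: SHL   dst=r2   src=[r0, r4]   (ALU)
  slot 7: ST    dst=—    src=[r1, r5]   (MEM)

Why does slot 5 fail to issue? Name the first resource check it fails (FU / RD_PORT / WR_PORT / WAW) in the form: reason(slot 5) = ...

reason(slot 5) = WAW

(0) want 1×ALU +2rd +1wr — yes → AL0|MU2|ME2|BR1|rd4|wr1
(1) want 1×ALU +2rd +1wr — FU → AL0|MU2|ME2|BR1|rd4|wr1
(2) want 1×BR +2rd +0wr — yes → AL0|MU2|ME2|BR0|rd2|wr1
(3) want 1×BR +2rd +0wr — FU → AL0|MU2|ME2|BR0|rd2|wr1
(4) want 1×BR +1rd +0wr — FU → AL0|MU2|ME2|BR0|rd2|wr1
(5) want 1×MUL +2rd +1wr — WAW → AL0|MU2|ME2|BR0|rd2|wr1
(6) want 1×ALU +2rd +1wr — FU → AL0|MU2|ME2|BR0|rd2|wr1
(7) want 1×MEM +2rd +0wr — yes → AL0|MU2|ME1|BR0|rd0|wr1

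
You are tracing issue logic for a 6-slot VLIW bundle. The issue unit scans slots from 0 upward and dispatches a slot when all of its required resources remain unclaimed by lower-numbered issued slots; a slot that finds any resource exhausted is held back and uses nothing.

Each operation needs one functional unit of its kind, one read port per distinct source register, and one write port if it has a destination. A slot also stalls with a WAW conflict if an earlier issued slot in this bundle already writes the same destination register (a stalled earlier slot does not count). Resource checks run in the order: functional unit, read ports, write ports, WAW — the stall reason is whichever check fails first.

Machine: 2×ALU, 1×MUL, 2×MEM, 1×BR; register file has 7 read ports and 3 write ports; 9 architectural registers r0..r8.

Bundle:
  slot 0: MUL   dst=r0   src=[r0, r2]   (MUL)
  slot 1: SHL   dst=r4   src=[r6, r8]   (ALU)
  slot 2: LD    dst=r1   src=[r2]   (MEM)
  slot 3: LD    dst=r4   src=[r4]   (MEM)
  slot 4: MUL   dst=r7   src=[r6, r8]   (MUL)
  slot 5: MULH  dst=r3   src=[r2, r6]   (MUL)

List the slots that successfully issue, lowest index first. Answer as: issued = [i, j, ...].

  0. MUL→r0 ⇒ go  {2A/0Mu/2Ld/1B | 5r 2w}
  1. ALU→r4 ⇒ go  {1A/0Mu/2Ld/1B | 3r 1w}
  2. MEM→r1 ⇒ go  {1A/0Mu/1Ld/1B | 2r 0w}
  3. MEM→r4 ⇒ no(WR_PORT)  {1A/0Mu/1Ld/1B | 2r 0w}
  4. MUL→r7 ⇒ no(FU)  {1A/0Mu/1Ld/1B | 2r 0w}
  5. MUL→r3 ⇒ no(FU)  {1A/0Mu/1Ld/1B | 2r 0w}

issued = [0, 1, 2]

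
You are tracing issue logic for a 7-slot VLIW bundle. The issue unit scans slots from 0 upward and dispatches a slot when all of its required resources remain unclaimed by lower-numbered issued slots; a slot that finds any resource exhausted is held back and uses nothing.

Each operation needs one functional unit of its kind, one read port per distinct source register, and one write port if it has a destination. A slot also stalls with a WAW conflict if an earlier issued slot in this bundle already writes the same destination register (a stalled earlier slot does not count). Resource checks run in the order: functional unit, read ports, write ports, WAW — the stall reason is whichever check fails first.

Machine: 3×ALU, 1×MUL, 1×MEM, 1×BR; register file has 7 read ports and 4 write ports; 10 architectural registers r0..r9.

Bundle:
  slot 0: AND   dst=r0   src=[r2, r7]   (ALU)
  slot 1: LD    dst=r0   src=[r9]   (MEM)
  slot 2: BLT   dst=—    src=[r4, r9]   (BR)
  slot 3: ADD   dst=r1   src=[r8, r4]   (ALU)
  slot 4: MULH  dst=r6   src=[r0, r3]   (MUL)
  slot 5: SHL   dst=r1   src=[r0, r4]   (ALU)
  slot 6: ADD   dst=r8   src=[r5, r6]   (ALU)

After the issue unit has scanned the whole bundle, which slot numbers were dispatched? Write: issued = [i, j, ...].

issued = [0, 2, 3]

#0 ALU src=r2,r7 dispatched  <A:2 Mu:1 Ld:1 B:1 rd:5 wr:3>
#1 MEM src=r9 held:WAW  <A:2 Mu:1 Ld:1 B:1 rd:5 wr:3>
#2 BR src=r4,r9 dispatched  <A:2 Mu:1 Ld:1 B:0 rd:3 wr:3>
#3 ALU src=r8,r4 dispatched  <A:1 Mu:1 Ld:1 B:0 rd:1 wr:2>
#4 MUL src=r0,r3 held:RD_PORT  <A:1 Mu:1 Ld:1 B:0 rd:1 wr:2>
#5 ALU src=r0,r4 held:RD_PORT  <A:1 Mu:1 Ld:1 B:0 rd:1 wr:2>
#6 ALU src=r5,r6 held:RD_PORT  <A:1 Mu:1 Ld:1 B:0 rd:1 wr:2>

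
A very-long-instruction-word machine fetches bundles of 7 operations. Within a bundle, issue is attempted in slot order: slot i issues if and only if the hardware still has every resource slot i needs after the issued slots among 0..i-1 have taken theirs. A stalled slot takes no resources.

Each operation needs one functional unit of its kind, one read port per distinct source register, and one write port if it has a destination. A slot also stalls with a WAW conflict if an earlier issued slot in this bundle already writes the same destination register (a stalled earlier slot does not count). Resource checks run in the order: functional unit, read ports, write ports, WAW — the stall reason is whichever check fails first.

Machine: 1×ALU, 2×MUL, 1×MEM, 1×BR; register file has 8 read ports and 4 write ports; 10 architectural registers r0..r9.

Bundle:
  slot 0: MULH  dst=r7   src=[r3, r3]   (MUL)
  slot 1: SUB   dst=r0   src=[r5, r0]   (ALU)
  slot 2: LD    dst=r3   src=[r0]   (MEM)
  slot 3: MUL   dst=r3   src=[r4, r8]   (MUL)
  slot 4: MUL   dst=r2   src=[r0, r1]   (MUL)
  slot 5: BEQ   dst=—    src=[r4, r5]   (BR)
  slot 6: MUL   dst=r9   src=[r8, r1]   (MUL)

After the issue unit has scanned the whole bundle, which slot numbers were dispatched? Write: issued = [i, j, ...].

issued = [0, 1, 2, 4, 5]

  0. MUL→r7 ⇒ go  {1A/1Mu/1Ld/1B | 7r 3w}
  1. ALU→r0 ⇒ go  {0A/1Mu/1Ld/1B | 5r 2w}
  2. MEM→r3 ⇒ go  {0A/1Mu/0Ld/1B | 4r 1w}
  3. MUL→r3 ⇒ no(WAW)  {0A/1Mu/0Ld/1B | 4r 1w}
  4. MUL→r2 ⇒ go  {0A/0Mu/0Ld/1B | 2r 0w}
  5. BR ⇒ go  {0A/0Mu/0Ld/0B | 0r 0w}
  6. MUL→r9 ⇒ no(FU)  {0A/0Mu/0Ld/0B | 0r 0w}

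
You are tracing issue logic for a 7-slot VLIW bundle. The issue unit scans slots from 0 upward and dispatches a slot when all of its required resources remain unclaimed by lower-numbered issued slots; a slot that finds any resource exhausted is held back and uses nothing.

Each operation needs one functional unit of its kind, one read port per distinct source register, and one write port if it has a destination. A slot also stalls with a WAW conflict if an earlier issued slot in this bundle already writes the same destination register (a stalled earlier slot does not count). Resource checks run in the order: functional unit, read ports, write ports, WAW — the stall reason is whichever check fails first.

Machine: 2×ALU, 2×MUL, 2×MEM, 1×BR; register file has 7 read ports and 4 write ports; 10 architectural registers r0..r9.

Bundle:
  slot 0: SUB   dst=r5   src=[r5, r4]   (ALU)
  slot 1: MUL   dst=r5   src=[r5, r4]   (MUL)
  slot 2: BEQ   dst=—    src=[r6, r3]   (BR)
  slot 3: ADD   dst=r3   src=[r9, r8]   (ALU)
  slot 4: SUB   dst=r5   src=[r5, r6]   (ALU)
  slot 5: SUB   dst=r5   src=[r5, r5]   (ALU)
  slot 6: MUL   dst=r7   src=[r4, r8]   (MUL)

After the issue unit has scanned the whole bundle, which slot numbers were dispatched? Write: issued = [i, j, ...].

issued = [0, 2, 3]

slot 0 (ALU): ISSUE — free A1,Mu2,Ld2,B1 rp5 wp3
slot 1 (MUL): stall WAW — free A1,Mu2,Ld2,B1 rp5 wp3
slot 2 (BR): ISSUE — free A1,Mu2,Ld2,B0 rp3 wp3
slot 3 (ALU): ISSUE — free A0,Mu2,Ld2,B0 rp1 wp2
slot 4 (ALU): stall FU — free A0,Mu2,Ld2,B0 rp1 wp2
slot 5 (ALU): stall FU — free A0,Mu2,Ld2,B0 rp1 wp2
slot 6 (MUL): stall RD_PORT — free A0,Mu2,Ld2,B0 rp1 wp2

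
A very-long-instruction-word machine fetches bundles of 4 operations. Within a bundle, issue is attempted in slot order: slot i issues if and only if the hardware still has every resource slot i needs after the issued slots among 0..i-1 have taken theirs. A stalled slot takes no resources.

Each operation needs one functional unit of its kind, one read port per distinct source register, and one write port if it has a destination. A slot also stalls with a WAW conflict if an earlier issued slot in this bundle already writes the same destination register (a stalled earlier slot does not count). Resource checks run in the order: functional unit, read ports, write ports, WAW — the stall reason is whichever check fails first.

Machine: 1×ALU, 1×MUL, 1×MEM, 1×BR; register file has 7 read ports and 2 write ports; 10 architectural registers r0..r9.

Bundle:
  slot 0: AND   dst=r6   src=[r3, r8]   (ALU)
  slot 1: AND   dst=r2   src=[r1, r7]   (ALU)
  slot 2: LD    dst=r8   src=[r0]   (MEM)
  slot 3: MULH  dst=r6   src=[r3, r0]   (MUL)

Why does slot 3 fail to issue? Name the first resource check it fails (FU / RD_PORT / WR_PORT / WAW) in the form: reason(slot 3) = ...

(0) want 1×ALU +2rd +1wr — yes → AL0|MU1|ME1|BR1|rd5|wr1
(1) want 1×ALU +2rd +1wr — FU → AL0|MU1|ME1|BR1|rd5|wr1
(2) want 1×MEM +1rd +1wr — yes → AL0|MU1|ME0|BR1|rd4|wr0
(3) want 1×MUL +2rd +1wr — WR_PORT → AL0|MU1|ME0|BR1|rd4|wr0

reason(slot 3) = WR_PORT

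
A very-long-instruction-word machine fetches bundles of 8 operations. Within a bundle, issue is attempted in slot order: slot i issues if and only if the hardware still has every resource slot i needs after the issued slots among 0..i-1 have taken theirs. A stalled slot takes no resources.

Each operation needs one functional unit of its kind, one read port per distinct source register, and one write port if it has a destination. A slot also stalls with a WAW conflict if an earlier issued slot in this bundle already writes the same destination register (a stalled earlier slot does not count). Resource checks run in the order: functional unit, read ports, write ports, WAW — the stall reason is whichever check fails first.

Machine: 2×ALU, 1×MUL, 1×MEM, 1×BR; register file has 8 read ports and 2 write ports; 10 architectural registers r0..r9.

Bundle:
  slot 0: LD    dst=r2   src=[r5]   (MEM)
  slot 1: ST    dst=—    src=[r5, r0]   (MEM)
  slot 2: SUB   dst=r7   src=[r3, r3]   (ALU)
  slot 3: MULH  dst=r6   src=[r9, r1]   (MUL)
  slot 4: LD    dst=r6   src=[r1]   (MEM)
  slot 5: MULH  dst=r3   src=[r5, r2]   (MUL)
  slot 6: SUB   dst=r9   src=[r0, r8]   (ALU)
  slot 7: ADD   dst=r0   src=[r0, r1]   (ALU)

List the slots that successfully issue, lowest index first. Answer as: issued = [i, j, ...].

issued = [0, 2]

(0) want 1×MEM +1rd +1wr — yes → AL2|MU1|ME0|BR1|rd7|wr1
(1) want 1×MEM +2rd +0wr — FU → AL2|MU1|ME0|BR1|rd7|wr1
(2) want 1×ALU +1rd +1wr — yes → AL1|MU1|ME0|BR1|rd6|wr0
(3) want 1×MUL +2rd +1wr — WR_PORT → AL1|MU1|ME0|BR1|rd6|wr0
(4) want 1×MEM +1rd +1wr — FU → AL1|MU1|ME0|BR1|rd6|wr0
(5) want 1×MUL +2rd +1wr — WR_PORT → AL1|MU1|ME0|BR1|rd6|wr0
(6) want 1×ALU +2rd +1wr — WR_PORT → AL1|MU1|ME0|BR1|rd6|wr0
(7) want 1×ALU +2rd +1wr — WR_PORT → AL1|MU1|ME0|BR1|rd6|wr0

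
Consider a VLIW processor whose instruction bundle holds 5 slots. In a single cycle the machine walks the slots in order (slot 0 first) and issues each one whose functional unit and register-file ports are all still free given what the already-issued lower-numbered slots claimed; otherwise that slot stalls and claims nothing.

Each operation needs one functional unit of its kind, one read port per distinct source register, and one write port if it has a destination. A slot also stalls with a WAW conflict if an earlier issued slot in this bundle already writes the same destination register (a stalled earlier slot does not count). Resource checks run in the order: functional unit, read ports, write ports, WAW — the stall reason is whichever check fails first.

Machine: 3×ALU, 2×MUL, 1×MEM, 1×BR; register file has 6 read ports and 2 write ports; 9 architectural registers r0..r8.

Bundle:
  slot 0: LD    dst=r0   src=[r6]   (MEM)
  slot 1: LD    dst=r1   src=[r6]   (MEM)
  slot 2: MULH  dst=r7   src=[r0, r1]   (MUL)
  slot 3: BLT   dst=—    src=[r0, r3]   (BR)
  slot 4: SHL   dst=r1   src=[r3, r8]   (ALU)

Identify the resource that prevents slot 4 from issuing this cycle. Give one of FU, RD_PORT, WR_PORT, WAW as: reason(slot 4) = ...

reason(slot 4) = RD_PORT

  0. MEM→r0 ⇒ go  {3A/2Mu/0Ld/1B | 5r 1w}
  1. MEM→r1 ⇒ no(FU)  {3A/2Mu/0Ld/1B | 5r 1w}
  2. MUL→r7 ⇒ go  {3A/1Mu/0Ld/1B | 3r 0w}
  3. BR ⇒ go  {3A/1Mu/0Ld/0B | 1r 0w}
  4. ALU→r1 ⇒ no(RD_PORT)  {3A/1Mu/0Ld/0B | 1r 0w}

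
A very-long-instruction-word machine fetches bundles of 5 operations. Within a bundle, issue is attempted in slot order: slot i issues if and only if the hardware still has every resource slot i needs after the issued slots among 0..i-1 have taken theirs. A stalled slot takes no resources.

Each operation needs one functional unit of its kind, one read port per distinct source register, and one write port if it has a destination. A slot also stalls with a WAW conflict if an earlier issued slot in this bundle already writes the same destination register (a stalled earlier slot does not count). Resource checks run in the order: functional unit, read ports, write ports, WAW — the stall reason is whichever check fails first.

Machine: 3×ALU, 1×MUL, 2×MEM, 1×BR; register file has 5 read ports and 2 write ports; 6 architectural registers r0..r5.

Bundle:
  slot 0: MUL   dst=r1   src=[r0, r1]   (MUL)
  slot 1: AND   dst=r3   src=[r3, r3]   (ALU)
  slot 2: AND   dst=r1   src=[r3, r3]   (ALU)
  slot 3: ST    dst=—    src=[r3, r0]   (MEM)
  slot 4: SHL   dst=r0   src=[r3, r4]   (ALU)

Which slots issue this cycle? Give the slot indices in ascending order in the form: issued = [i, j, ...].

issued = [0, 1, 3]

slot 0 (MUL): ISSUE — free A3,Mu0,Ld2,B1 rp3 wp1
slot 1 (ALU): ISSUE — free A2,Mu0,Ld2,B1 rp2 wp0
slot 2 (ALU): stall WR_PORT — free A2,Mu0,Ld2,B1 rp2 wp0
slot 3 (MEM): ISSUE — free A2,Mu0,Ld1,B1 rp0 wp0
slot 4 (ALU): stall RD_PORT — free A2,Mu0,Ld1,B1 rp0 wp0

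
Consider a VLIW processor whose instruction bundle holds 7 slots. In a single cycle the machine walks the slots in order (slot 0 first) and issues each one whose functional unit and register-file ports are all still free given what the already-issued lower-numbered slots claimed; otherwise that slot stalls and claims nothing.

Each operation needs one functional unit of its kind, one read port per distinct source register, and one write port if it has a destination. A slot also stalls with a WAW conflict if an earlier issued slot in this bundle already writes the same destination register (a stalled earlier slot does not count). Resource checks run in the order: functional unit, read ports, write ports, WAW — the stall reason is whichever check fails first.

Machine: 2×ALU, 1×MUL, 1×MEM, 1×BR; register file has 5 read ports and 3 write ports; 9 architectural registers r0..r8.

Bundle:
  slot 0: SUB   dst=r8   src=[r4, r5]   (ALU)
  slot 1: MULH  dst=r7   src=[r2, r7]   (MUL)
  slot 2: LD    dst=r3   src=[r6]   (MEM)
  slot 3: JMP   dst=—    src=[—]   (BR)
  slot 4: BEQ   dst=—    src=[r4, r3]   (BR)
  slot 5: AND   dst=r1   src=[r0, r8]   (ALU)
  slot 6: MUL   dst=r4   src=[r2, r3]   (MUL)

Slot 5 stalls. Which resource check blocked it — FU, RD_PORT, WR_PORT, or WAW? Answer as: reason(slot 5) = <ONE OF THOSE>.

[0] ALU needs rd=2 wr=1: ok; after: ALU=1 MUL=1 MEM=1 BR=1, R=3, W=2
[1] MUL needs rd=2 wr=1: ok; after: ALU=1 MUL=0 MEM=1 BR=1, R=1, W=1
[2] MEM needs rd=1 wr=1: ok; after: ALU=1 MUL=0 MEM=0 BR=1, R=0, W=0
[3] BR needs rd=0 wr=0: ok; after: ALU=1 MUL=0 MEM=0 BR=0, R=0, W=0
[4] BR needs rd=2 wr=0: FU; after: ALU=1 MUL=0 MEM=0 BR=0, R=0, W=0
[5] ALU needs rd=2 wr=1: RD_PORT; after: ALU=1 MUL=0 MEM=0 BR=0, R=0, W=0
[6] MUL needs rd=2 wr=1: FU; after: ALU=1 MUL=0 MEM=0 BR=0, R=0, W=0

reason(slot 5) = RD_PORT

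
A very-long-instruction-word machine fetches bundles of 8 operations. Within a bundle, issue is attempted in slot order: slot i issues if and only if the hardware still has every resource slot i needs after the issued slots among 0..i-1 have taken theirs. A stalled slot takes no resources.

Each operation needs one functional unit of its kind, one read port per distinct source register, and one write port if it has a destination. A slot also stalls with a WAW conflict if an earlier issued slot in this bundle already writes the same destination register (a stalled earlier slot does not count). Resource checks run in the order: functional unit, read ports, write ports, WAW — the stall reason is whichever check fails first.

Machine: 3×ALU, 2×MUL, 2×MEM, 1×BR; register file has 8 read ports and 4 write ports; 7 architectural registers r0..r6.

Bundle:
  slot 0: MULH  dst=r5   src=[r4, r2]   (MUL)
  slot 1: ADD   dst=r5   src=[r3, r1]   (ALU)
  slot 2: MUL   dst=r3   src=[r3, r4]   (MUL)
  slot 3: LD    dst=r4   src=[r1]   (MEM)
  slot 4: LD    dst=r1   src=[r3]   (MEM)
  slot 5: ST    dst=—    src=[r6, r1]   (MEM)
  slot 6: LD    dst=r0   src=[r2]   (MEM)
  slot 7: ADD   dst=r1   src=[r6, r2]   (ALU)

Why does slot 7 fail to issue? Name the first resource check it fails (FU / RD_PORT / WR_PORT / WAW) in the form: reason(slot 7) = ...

  0. MUL→r5 ⇒ go  {3A/1Mu/2Ld/1B | 6r 3w}
  1. ALU→r5 ⇒ no(WAW)  {3A/1Mu/2Ld/1B | 6r 3w}
  2. MUL→r3 ⇒ go  {3A/0Mu/2Ld/1B | 4r 2w}
  3. MEM→r4 ⇒ go  {3A/0Mu/1Ld/1B | 3r 1w}
  4. MEM→r1 ⇒ go  {3A/0Mu/0Ld/1B | 2r 0w}
  5. MEM ⇒ no(FU)  {3A/0Mu/0Ld/1B | 2r 0w}
  6. MEM→r0 ⇒ no(FU)  {3A/0Mu/0Ld/1B | 2r 0w}
  7. ALU→r1 ⇒ no(WR_PORT)  {3A/0Mu/0Ld/1B | 2r 0w}

reason(slot 7) = WR_PORT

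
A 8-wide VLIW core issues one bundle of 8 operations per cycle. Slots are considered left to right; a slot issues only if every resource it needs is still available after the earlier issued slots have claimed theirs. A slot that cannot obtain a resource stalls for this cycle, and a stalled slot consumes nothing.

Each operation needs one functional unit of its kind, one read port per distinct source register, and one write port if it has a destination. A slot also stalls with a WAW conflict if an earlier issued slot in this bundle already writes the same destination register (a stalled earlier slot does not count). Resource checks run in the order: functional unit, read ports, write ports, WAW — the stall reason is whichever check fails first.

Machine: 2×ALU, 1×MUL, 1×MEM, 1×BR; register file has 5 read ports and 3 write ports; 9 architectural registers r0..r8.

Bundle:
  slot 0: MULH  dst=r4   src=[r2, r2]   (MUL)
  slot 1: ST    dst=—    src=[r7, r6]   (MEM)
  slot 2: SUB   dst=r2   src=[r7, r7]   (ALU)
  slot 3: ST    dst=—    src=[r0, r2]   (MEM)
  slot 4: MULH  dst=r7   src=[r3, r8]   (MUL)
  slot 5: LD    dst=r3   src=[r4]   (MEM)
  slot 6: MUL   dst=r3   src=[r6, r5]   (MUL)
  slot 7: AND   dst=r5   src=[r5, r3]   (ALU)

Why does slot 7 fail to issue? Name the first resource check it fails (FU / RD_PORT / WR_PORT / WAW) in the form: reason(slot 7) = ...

reason(slot 7) = RD_PORT

  0. MUL→r4 ⇒ go  {2A/0Mu/1Ld/1B | 4r 2w}
  1. MEM ⇒ go  {2A/0Mu/0Ld/1B | 2r 2w}
  2. ALU→r2 ⇒ go  {1A/0Mu/0Ld/1B | 1r 1w}
  3. MEM ⇒ no(FU)  {1A/0Mu/0Ld/1B | 1r 1w}
  4. MUL→r7 ⇒ no(FU)  {1A/0Mu/0Ld/1B | 1r 1w}
  5. MEM→r3 ⇒ no(FU)  {1A/0Mu/0Ld/1B | 1r 1w}
  6. MUL→r3 ⇒ no(FU)  {1A/0Mu/0Ld/1B | 1r 1w}
  7. ALU→r5 ⇒ no(RD_PORT)  {1A/0Mu/0Ld/1B | 1r 1w}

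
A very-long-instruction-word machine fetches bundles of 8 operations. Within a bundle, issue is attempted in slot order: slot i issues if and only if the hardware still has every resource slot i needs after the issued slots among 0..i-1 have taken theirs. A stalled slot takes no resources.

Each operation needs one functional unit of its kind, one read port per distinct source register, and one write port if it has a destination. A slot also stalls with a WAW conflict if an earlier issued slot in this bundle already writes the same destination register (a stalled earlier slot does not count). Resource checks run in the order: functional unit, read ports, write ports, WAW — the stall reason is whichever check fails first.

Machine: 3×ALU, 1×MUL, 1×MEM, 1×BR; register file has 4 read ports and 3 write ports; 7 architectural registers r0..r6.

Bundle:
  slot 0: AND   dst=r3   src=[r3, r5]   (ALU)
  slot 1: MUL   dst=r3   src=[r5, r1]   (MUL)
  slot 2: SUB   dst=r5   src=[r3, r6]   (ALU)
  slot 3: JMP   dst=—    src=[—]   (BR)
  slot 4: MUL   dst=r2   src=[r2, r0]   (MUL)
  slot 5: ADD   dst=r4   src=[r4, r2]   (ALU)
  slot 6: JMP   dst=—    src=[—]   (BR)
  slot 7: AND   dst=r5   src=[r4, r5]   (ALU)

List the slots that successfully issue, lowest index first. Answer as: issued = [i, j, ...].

#0 ALU src=r3,r5 dispatched  <A:2 Mu:1 Ld:1 B:1 rd:2 wr:2>
#1 MUL src=r5,r1 held:WAW  <A:2 Mu:1 Ld:1 B:1 rd:2 wr:2>
#2 ALU src=r3,r6 dispatched  <A:1 Mu:1 Ld:1 B:1 rd:0 wr:1>
#3 BR src=- dispatched  <A:1 Mu:1 Ld:1 B:0 rd:0 wr:1>
#4 MUL src=r2,r0 held:RD_PORT  <A:1 Mu:1 Ld:1 B:0 rd:0 wr:1>
#5 ALU src=r4,r2 held:RD_PORT  <A:1 Mu:1 Ld:1 B:0 rd:0 wr:1>
#6 BR src=- held:FU  <A:1 Mu:1 Ld:1 B:0 rd:0 wr:1>
#7 ALU src=r4,r5 held:RD_PORT  <A:1 Mu:1 Ld:1 B:0 rd:0 wr:1>

issued = [0, 2, 3]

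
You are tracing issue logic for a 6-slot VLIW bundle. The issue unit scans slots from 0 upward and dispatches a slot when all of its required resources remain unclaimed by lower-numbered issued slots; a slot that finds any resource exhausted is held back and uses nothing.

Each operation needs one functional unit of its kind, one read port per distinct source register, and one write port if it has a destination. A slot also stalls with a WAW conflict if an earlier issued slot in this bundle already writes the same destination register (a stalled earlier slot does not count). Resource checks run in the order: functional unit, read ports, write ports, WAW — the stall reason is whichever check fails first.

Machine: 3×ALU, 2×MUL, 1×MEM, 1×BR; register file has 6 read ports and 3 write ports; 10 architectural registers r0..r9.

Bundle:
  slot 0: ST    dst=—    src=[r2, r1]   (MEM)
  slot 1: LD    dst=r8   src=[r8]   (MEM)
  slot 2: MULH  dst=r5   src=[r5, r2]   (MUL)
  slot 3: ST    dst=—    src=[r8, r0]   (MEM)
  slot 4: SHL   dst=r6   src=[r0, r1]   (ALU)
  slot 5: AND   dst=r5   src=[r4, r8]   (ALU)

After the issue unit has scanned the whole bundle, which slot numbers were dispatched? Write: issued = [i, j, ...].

#0 MEM src=r2,r1 dispatched  <A:3 Mu:2 Ld:0 B:1 rd:4 wr:3>
#1 MEM src=r8 held:FU  <A:3 Mu:2 Ld:0 B:1 rd:4 wr:3>
#2 MUL src=r5,r2 dispatched  <A:3 Mu:1 Ld:0 B:1 rd:2 wr:2>
#3 MEM src=r8,r0 held:FU  <A:3 Mu:1 Ld:0 B:1 rd:2 wr:2>
#4 ALU src=r0,r1 dispatched  <A:2 Mu:1 Ld:0 B:1 rd:0 wr:1>
#5 ALU src=r4,r8 held:RD_PORT  <A:2 Mu:1 Ld:0 B:1 rd:0 wr:1>

issued = [0, 2, 4]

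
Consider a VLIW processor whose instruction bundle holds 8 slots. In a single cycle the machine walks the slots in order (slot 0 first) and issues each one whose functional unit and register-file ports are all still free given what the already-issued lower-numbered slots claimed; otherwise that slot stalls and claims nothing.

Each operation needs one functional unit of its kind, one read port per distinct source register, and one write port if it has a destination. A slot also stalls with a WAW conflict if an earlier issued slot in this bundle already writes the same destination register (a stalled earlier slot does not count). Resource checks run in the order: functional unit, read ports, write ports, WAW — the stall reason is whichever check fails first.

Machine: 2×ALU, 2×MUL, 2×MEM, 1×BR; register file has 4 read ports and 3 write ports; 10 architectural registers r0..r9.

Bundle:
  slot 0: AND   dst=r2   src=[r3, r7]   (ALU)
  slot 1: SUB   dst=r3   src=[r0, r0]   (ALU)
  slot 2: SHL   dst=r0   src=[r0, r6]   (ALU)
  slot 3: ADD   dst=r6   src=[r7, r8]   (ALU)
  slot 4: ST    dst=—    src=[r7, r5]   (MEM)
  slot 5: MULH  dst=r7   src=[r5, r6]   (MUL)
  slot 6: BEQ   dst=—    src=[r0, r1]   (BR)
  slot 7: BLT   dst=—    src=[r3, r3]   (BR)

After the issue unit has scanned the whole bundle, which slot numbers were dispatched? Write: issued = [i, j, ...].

slot 0 (ALU): ISSUE — free A1,Mu2,Ld2,B1 rp2 wp2
slot 1 (ALU): ISSUE — free A0,Mu2,Ld2,B1 rp1 wp1
slot 2 (ALU): stall FU — free A0,Mu2,Ld2,B1 rp1 wp1
slot 3 (ALU): stall FU — free A0,Mu2,Ld2,B1 rp1 wp1
slot 4 (MEM): stall RD_PORT — free A0,Mu2,Ld2,B1 rp1 wp1
slot 5 (MUL): stall RD_PORT — free A0,Mu2,Ld2,B1 rp1 wp1
slot 6 (BR): stall RD_PORT — free A0,Mu2,Ld2,B1 rp1 wp1
slot 7 (BR): ISSUE — free A0,Mu2,Ld2,B0 rp0 wp1

issued = [0, 1, 7]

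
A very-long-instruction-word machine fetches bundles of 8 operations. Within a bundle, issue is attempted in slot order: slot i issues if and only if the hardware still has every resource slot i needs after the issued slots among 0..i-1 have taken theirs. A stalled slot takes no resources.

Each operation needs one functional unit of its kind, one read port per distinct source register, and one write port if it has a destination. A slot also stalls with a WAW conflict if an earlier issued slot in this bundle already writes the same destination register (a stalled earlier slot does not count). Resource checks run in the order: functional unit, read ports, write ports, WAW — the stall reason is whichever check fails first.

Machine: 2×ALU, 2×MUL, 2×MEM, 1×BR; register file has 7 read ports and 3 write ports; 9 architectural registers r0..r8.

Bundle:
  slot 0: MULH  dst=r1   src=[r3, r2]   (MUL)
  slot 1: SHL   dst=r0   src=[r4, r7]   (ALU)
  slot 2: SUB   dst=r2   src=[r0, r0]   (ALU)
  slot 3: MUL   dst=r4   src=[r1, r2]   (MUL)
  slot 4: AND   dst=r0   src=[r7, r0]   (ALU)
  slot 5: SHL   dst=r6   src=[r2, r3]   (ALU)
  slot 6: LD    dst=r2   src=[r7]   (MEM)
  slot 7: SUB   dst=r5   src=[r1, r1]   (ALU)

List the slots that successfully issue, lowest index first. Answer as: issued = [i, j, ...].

#0 MUL src=r3,r2 dispatched  <A:2 Mu:1 Ld:2 B:1 rd:5 wr:2>
#1 ALU src=r4,r7 dispatched  <A:1 Mu:1 Ld:2 B:1 rd:3 wr:1>
#2 ALU src=r0,r0 dispatched  <A:0 Mu:1 Ld:2 B:1 rd:2 wr:0>
#3 MUL src=r1,r2 held:WR_PORT  <A:0 Mu:1 Ld:2 B:1 rd:2 wr:0>
#4 ALU src=r7,r0 held:FU  <A:0 Mu:1 Ld:2 B:1 rd:2 wr:0>
#5 ALU src=r2,r3 held:FU  <A:0 Mu:1 Ld:2 B:1 rd:2 wr:0>
#6 MEM src=r7 held:WR_PORT  <A:0 Mu:1 Ld:2 B:1 rd:2 wr:0>
#7 ALU src=r1,r1 held:FU  <A:0 Mu:1 Ld:2 B:1 rd:2 wr:0>

issued = [0, 1, 2]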